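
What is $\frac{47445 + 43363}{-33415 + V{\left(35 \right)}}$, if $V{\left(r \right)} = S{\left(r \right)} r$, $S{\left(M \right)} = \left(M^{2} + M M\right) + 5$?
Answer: $\frac{45404}{26255} \approx 1.7293$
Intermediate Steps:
$S{\left(M \right)} = 5 + 2 M^{2}$ ($S{\left(M \right)} = \left(M^{2} + M^{2}\right) + 5 = 2 M^{2} + 5 = 5 + 2 M^{2}$)
$V{\left(r \right)} = r \left(5 + 2 r^{2}\right)$ ($V{\left(r \right)} = \left(5 + 2 r^{2}\right) r = r \left(5 + 2 r^{2}\right)$)
$\frac{47445 + 43363}{-33415 + V{\left(35 \right)}} = \frac{47445 + 43363}{-33415 + 35 \left(5 + 2 \cdot 35^{2}\right)} = \frac{90808}{-33415 + 35 \left(5 + 2 \cdot 1225\right)} = \frac{90808}{-33415 + 35 \left(5 + 2450\right)} = \frac{90808}{-33415 + 35 \cdot 2455} = \frac{90808}{-33415 + 85925} = \frac{90808}{52510} = 90808 \cdot \frac{1}{52510} = \frac{45404}{26255}$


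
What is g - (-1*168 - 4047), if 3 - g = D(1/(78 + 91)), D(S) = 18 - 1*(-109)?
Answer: 4091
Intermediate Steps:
D(S) = 127 (D(S) = 18 + 109 = 127)
g = -124 (g = 3 - 1*127 = 3 - 127 = -124)
g - (-1*168 - 4047) = -124 - (-1*168 - 4047) = -124 - (-168 - 4047) = -124 - 1*(-4215) = -124 + 4215 = 4091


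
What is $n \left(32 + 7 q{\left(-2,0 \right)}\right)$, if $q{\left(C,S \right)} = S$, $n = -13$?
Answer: $-416$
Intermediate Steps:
$n \left(32 + 7 q{\left(-2,0 \right)}\right) = - 13 \left(32 + 7 \cdot 0\right) = - 13 \left(32 + 0\right) = \left(-13\right) 32 = -416$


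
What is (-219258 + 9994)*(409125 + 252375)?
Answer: -138428136000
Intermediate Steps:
(-219258 + 9994)*(409125 + 252375) = -209264*661500 = -138428136000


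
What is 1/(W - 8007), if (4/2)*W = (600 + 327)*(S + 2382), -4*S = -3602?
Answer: 4/6053727 ≈ 6.6075e-7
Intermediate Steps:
S = 1801/2 (S = -¼*(-3602) = 1801/2 ≈ 900.50)
W = 6085755/4 (W = ((600 + 327)*(1801/2 + 2382))/2 = (927*(6565/2))/2 = (½)*(6085755/2) = 6085755/4 ≈ 1.5214e+6)
1/(W - 8007) = 1/(6085755/4 - 8007) = 1/(6053727/4) = 4/6053727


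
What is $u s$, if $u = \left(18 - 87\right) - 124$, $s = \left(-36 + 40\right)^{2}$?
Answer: $-3088$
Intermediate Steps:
$s = 16$ ($s = 4^{2} = 16$)
$u = -193$ ($u = -69 - 124 = -193$)
$u s = \left(-193\right) 16 = -3088$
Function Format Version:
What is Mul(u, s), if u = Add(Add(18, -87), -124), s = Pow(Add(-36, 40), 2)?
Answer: -3088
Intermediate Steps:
s = 16 (s = Pow(4, 2) = 16)
u = -193 (u = Add(-69, -124) = -193)
Mul(u, s) = Mul(-193, 16) = -3088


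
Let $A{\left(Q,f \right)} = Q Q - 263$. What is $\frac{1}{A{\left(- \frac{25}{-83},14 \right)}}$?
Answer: $- \frac{6889}{1811182} \approx -0.0038036$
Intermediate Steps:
$A{\left(Q,f \right)} = -263 + Q^{2}$ ($A{\left(Q,f \right)} = Q^{2} - 263 = -263 + Q^{2}$)
$\frac{1}{A{\left(- \frac{25}{-83},14 \right)}} = \frac{1}{-263 + \left(- \frac{25}{-83}\right)^{2}} = \frac{1}{-263 + \left(\left(-25\right) \left(- \frac{1}{83}\right)\right)^{2}} = \frac{1}{-263 + \left(\frac{25}{83}\right)^{2}} = \frac{1}{-263 + \frac{625}{6889}} = \frac{1}{- \frac{1811182}{6889}} = - \frac{6889}{1811182}$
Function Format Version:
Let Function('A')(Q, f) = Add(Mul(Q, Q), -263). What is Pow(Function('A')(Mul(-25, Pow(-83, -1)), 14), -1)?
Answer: Rational(-6889, 1811182) ≈ -0.0038036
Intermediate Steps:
Function('A')(Q, f) = Add(-263, Pow(Q, 2)) (Function('A')(Q, f) = Add(Pow(Q, 2), -263) = Add(-263, Pow(Q, 2)))
Pow(Function('A')(Mul(-25, Pow(-83, -1)), 14), -1) = Pow(Add(-263, Pow(Mul(-25, Pow(-83, -1)), 2)), -1) = Pow(Add(-263, Pow(Mul(-25, Rational(-1, 83)), 2)), -1) = Pow(Add(-263, Pow(Rational(25, 83), 2)), -1) = Pow(Add(-263, Rational(625, 6889)), -1) = Pow(Rational(-1811182, 6889), -1) = Rational(-6889, 1811182)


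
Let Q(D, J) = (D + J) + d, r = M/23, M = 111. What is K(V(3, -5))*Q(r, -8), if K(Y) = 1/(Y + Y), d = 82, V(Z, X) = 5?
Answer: 1813/230 ≈ 7.8826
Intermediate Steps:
r = 111/23 ≈ 4.8261
K(Y) = 1/(2*Y)
Q(D, J) = 82 + D + J (Q(D, J) = (D + J) + 82 = 82 + D + J)
K(V(3, -5))*Q(r, -8) = ((½)/5)*(82 + 111/23 - 8) = ((½)*(⅕))*(1813/23) = (⅒)*(1813/23) = 1813/230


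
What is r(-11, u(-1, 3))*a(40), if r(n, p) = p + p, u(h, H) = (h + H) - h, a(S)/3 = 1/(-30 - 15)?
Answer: -2/5 ≈ -0.40000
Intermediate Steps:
a(S) = -1/15 (a(S) = 3/(-30 - 15) = 3/(-45) = 3*(-1/45) = -1/15)
u(h, H) = H (u(h, H) = (H + h) - h = H)
r(n, p) = 2*p
r(-11, u(-1, 3))*a(40) = (2*3)*(-1/15) = 6*(-1/15) = -2/5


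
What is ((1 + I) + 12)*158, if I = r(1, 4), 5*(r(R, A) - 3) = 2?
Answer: 12956/5 ≈ 2591.2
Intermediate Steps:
r(R, A) = 17/5 (r(R, A) = 3 + (⅕)*2 = 3 + ⅖ = 17/5)
I = 17/5 ≈ 3.4000
((1 + I) + 12)*158 = ((1 + 17/5) + 12)*158 = (22/5 + 12)*158 = (82/5)*158 = 12956/5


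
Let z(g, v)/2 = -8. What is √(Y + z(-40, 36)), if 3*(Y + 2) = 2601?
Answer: √849 ≈ 29.138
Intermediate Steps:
Y = 865 (Y = -2 + (⅓)*2601 = -2 + 867 = 865)
z(g, v) = -16 (z(g, v) = 2*(-8) = -16)
√(Y + z(-40, 36)) = √(865 - 16) = √849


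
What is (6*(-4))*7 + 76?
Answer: -92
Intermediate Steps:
(6*(-4))*7 + 76 = -24*7 + 76 = -168 + 76 = -92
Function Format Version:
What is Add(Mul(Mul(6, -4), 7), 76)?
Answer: -92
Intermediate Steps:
Add(Mul(Mul(6, -4), 7), 76) = Add(Mul(-24, 7), 76) = Add(-168, 76) = -92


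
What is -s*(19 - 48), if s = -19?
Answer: -551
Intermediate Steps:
-s*(19 - 48) = -(-19)*(19 - 48) = -(-19)*(-29) = -1*551 = -551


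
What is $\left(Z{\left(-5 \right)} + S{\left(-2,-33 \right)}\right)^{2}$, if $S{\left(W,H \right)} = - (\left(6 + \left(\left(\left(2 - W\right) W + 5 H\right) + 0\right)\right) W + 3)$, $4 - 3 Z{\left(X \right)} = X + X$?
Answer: $\frac{994009}{9} \approx 1.1045 \cdot 10^{5}$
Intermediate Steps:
$Z{\left(X \right)} = \frac{4}{3} - \frac{2 X}{3}$ ($Z{\left(X \right)} = \frac{4}{3} - \frac{X + X}{3} = \frac{4}{3} - \frac{2 X}{3}$)
$S{\left(W,H \right)} = -3 - W \left(6 + 5 H + W \left(2 - W\right)\right)$ ($S{\left(W,H \right)} = - (\left(6 + \left(\left(W \left(2 - W\right) + 5 H\right) + 0\right)\right) W + 3) = - (\left(6 + \left(\left(5 H + W \left(2 - W\right)\right) + 0\right)\right) W + 3) = - (\left(6 + \left(5 H + W \left(2 - W\right)\right)\right) W + 3) = - (\left(6 + 5 H + W \left(2 - W\right)\right) W + 3) = - (W \left(6 + 5 H + W \left(2 - W\right)\right) + 3) = - (3 + W \left(6 + 5 H + W \left(2 - W\right)\right)) = -3 - W \left(6 + 5 H + W \left(2 - W\right)\right)$)
$\left(Z{\left(-5 \right)} + S{\left(-2,-33 \right)}\right)^{2} = \left(\left(\frac{4}{3} - - \frac{10}{3}\right) - \left(-9 + 8 + 8 + 330\right)\right)^{2} = \left(\left(\frac{4}{3} + \frac{10}{3}\right) - 337\right)^{2} = \left(\frac{14}{3} - 337\right)^{2} = \left(- \frac{997}{3}\right)^{2} = \frac{994009}{9}$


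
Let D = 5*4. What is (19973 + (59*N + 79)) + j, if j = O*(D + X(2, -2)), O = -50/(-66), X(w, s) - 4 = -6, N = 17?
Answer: 231755/11 ≈ 21069.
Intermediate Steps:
X(w, s) = -2 (X(w, s) = 4 - 6 = -2)
O = 25/33 (O = -50*(-1/66) = 25/33 ≈ 0.75758)
D = 20
j = 150/11 (j = 25*(20 - 2)/33 = (25/33)*18 = 150/11 ≈ 13.636)
(19973 + (59*N + 79)) + j = (19973 + (59*17 + 79)) + 150/11 = (19973 + (1003 + 79)) + 150/11 = (19973 + 1082) + 150/11 = 21055 + 150/11 = 231755/11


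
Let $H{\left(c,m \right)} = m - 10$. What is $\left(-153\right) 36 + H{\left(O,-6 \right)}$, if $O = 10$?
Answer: $-5524$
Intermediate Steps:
$H{\left(c,m \right)} = -10 + m$
$\left(-153\right) 36 + H{\left(O,-6 \right)} = \left(-153\right) 36 - 16 = -5508 - 16 = -5524$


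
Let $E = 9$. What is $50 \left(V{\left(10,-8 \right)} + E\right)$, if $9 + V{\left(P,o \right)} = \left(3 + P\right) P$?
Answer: $6500$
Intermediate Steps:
$V{\left(P,o \right)} = -9 + P \left(3 + P\right)$ ($V{\left(P,o \right)} = -9 + \left(3 + P\right) P = -9 + P \left(3 + P\right)$)
$50 \left(V{\left(10,-8 \right)} + E\right) = 50 \left(\left(-9 + 10^{2} + 3 \cdot 10\right) + 9\right) = 50 \left(\left(-9 + 100 + 30\right) + 9\right) = 50 \left(121 + 9\right) = 50 \cdot 130 = 6500$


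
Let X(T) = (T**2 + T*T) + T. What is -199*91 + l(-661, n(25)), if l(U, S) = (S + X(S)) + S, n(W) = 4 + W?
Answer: -16340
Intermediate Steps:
X(T) = T + 2*T**2 (X(T) = (T**2 + T**2) + T = 2*T**2 + T = T + 2*T**2)
l(U, S) = 2*S + S*(1 + 2*S) (l(U, S) = (S + S*(1 + 2*S)) + S = 2*S + S*(1 + 2*S))
-199*91 + l(-661, n(25)) = -199*91 + (4 + 25)*(3 + 2*(4 + 25)) = -18109 + 29*(3 + 2*29) = -18109 + 29*(3 + 58) = -18109 + 29*61 = -18109 + 1769 = -16340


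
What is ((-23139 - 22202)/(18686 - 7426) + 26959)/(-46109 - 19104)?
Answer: -303512999/734298380 ≈ -0.41334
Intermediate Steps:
((-23139 - 22202)/(18686 - 7426) + 26959)/(-46109 - 19104) = (-45341/11260 + 26959)/(-65213) = (-45341*1/11260 + 26959)*(-1/65213) = (-45341/11260 + 26959)*(-1/65213) = (303512999/11260)*(-1/65213) = -303512999/734298380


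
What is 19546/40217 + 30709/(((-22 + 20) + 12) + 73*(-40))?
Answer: -1178144993/117031470 ≈ -10.067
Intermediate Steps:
19546/40217 + 30709/(((-22 + 20) + 12) + 73*(-40)) = 19546*(1/40217) + 30709/((-2 + 12) - 2920) = 19546/40217 + 30709/(10 - 2920) = 19546/40217 + 30709/(-2910) = 19546/40217 + 30709*(-1/2910) = 19546/40217 - 30709/2910 = -1178144993/117031470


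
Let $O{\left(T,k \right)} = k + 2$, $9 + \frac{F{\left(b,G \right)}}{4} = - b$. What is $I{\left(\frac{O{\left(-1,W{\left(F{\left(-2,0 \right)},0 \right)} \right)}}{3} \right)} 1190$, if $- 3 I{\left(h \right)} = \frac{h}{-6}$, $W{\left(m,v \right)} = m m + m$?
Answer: $\frac{451010}{27} \approx 16704.0$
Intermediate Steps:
$F{\left(b,G \right)} = -36 - 4 b$ ($F{\left(b,G \right)} = -36 + 4 \left(- b\right) = -36 - 4 b$)
$W{\left(m,v \right)} = m + m^{2}$ ($W{\left(m,v \right)} = m^{2} + m = m + m^{2}$)
$O{\left(T,k \right)} = 2 + k$
$I{\left(h \right)} = \frac{h}{18}$ ($I{\left(h \right)} = - \frac{h \frac{1}{-6}}{3} = - \frac{h \left(- \frac{1}{6}\right)}{3} = - \frac{\left(- \frac{1}{6}\right) h}{3} = \frac{h}{18}$)
$I{\left(\frac{O{\left(-1,W{\left(F{\left(-2,0 \right)},0 \right)} \right)}}{3} \right)} 1190 = \frac{\left(2 + \left(-36 - -8\right) \left(1 - 28\right)\right) \frac{1}{3}}{18} \cdot 1190 = \frac{\left(2 + \left(-36 + 8\right) \left(1 + \left(-36 + 8\right)\right)\right) \frac{1}{3}}{18} \cdot 1190 = \frac{\left(2 - 28 \left(1 - 28\right)\right) \frac{1}{3}}{18} \cdot 1190 = \frac{\left(2 - -756\right) \frac{1}{3}}{18} \cdot 1190 = \frac{\left(2 + 756\right) \frac{1}{3}}{18} \cdot 1190 = \frac{758 \cdot \frac{1}{3}}{18} \cdot 1190 = \frac{1}{18} \cdot \frac{758}{3} \cdot 1190 = \frac{379}{27} \cdot 1190 = \frac{451010}{27}$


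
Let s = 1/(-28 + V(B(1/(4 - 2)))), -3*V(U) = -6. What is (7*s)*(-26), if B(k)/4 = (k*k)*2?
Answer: 7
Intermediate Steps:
B(k) = 8*k² (B(k) = 4*((k*k)*2) = 4*(k²*2) = 4*(2*k²) = 8*k²)
V(U) = 2 (V(U) = -⅓*(-6) = 2)
s = -1/26 (s = 1/(-28 + 2) = 1/(-26) = -1/26 ≈ -0.038462)
(7*s)*(-26) = (7*(-1/26))*(-26) = -7/26*(-26) = 7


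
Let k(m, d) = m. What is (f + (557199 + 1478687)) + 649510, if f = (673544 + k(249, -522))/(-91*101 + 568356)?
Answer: 1501580128133/559165 ≈ 2.6854e+6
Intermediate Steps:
f = 673793/559165 (f = (673544 + 249)/(-91*101 + 568356) = 673793/(-9191 + 568356) = 673793/559165 ≈ 1.2050)
(f + (557199 + 1478687)) + 649510 = (673793/559165 + (557199 + 1478687)) + 649510 = (673793/559165 + 2035886) + 649510 = 1138396868983/559165 + 649510 = 1501580128133/559165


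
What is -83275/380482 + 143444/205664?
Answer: 4681398801/9781431256 ≈ 0.47860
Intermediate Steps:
-83275/380482 + 143444/205664 = -83275*1/380482 + 143444*(1/205664) = -83275/380482 + 35861/51416 = 4681398801/9781431256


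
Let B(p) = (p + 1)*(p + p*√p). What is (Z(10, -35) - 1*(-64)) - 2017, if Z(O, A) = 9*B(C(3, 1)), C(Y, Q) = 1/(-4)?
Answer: -31275/16 - 27*I/32 ≈ -1954.7 - 0.84375*I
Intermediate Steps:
C(Y, Q) = -¼
B(p) = (1 + p)*(p + p^(3/2))
Z(O, A) = -27/16 - 27*I/32 (Z(O, A) = 9*(-¼ + (-¼)² + (-¼)^(3/2) + (-¼)^(5/2)) = 9*(-¼ + 1/16 - I/8 + I/32) = 9*(-3/16 - 3*I/32) = -27/16 - 27*I/32)
(Z(10, -35) - 1*(-64)) - 2017 = ((-27/16 - 27*I/32) - 1*(-64)) - 2017 = ((-27/16 - 27*I/32) + 64) - 2017 = (997/16 - 27*I/32) - 2017 = -31275/16 - 27*I/32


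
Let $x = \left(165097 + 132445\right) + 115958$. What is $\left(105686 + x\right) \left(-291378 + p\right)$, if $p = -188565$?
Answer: $-249179686398$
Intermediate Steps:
$x = 413500$ ($x = 297542 + 115958 = 413500$)
$\left(105686 + x\right) \left(-291378 + p\right) = \left(105686 + 413500\right) \left(-291378 - 188565\right) = 519186 \left(-479943\right) = -249179686398$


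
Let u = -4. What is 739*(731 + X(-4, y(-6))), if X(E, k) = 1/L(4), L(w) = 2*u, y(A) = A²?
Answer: 4320933/8 ≈ 5.4012e+5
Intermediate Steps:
L(w) = -8 (L(w) = 2*(-4) = -8)
X(E, k) = -⅛ (X(E, k) = 1/(-8) = -⅛)
739*(731 + X(-4, y(-6))) = 739*(731 - ⅛) = 739*(5847/8) = 4320933/8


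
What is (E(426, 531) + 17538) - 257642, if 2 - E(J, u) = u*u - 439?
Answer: -521624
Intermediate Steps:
E(J, u) = 441 - u**2 (E(J, u) = 2 - (u*u - 439) = 2 - (u**2 - 439) = 2 - (-439 + u**2) = 2 + (439 - u**2) = 441 - u**2)
(E(426, 531) + 17538) - 257642 = ((441 - 1*531**2) + 17538) - 257642 = ((441 - 1*281961) + 17538) - 257642 = ((441 - 281961) + 17538) - 257642 = (-281520 + 17538) - 257642 = -263982 - 257642 = -521624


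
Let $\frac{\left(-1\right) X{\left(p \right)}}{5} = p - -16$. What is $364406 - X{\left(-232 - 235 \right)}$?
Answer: $362151$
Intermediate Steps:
$X{\left(p \right)} = -80 - 5 p$ ($X{\left(p \right)} = - 5 \left(p - -16\right) = - 5 \left(p + 16\right) = - 5 \left(16 + p\right) = -80 - 5 p$)
$364406 - X{\left(-232 - 235 \right)} = 364406 - \left(-80 - 5 \left(-232 - 235\right)\right) = 364406 - \left(-80 - -2335\right) = 364406 - \left(-80 + 2335\right) = 364406 - 2255 = 362151$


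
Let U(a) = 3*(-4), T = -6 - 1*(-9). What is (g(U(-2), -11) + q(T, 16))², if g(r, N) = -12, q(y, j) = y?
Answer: 81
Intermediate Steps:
T = 3 (T = -6 + 9 = 3)
U(a) = -12
(g(U(-2), -11) + q(T, 16))² = (-12 + 3)² = (-9)² = 81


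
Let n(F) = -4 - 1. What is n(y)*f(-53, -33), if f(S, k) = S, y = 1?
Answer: 265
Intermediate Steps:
n(F) = -5
n(y)*f(-53, -33) = -5*(-53) = 265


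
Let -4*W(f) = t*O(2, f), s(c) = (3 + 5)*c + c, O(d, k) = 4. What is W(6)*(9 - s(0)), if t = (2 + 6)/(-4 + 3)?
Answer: 72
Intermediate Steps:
t = -8 (t = 8/(-1) = 8*(-1) = -8)
s(c) = 9*c (s(c) = 8*c + c = 9*c)
W(f) = 8 (W(f) = -(-2)*4 = -¼*(-32) = 8)
W(6)*(9 - s(0)) = 8*(9 - 9*0) = 8*(9 - 1*0) = 8*(9 + 0) = 8*9 = 72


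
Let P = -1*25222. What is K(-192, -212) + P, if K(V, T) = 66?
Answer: -25156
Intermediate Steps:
P = -25222
K(-192, -212) + P = 66 - 25222 = -25156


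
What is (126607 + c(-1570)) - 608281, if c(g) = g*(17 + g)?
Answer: 1956536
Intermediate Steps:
(126607 + c(-1570)) - 608281 = (126607 - 1570*(17 - 1570)) - 608281 = (126607 - 1570*(-1553)) - 608281 = (126607 + 2438210) - 608281 = 2564817 - 608281 = 1956536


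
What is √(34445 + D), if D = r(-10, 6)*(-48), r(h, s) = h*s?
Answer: 5*√1493 ≈ 193.20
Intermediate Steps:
D = 2880 (D = -10*6*(-48) = -60*(-48) = 2880)
√(34445 + D) = √(34445 + 2880) = √37325 = 5*√1493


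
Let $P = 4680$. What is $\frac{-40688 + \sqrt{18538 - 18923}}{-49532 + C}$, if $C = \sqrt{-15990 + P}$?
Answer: $\frac{40688 - i \sqrt{385}}{49532 - i \sqrt{11310}} \approx 0.82145 + 0.0013676 i$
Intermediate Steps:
$C = i \sqrt{11310}$ ($C = \sqrt{-15990 + 4680} = \sqrt{-11310} = i \sqrt{11310} \approx 106.35 i$)
$\frac{-40688 + \sqrt{18538 - 18923}}{-49532 + C} = \frac{-40688 + \sqrt{18538 - 18923}}{-49532 + i \sqrt{11310}} = \frac{-40688 + \sqrt{-385}}{-49532 + i \sqrt{11310}} = \frac{-40688 + i \sqrt{385}}{-49532 + i \sqrt{11310}}$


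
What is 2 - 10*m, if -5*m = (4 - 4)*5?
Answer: 2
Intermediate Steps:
m = 0 (m = -(4 - 4)*5/5 = -0*5 = -⅕*0 = 0)
2 - 10*m = 2 - 10*0 = 2 + 0 = 2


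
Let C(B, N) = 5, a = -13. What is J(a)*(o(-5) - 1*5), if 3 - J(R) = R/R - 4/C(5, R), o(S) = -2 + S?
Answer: -168/5 ≈ -33.600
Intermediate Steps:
J(R) = 14/5 (J(R) = 3 - (R/R - 4/5) = 3 - (1 - 4*⅕) = 3 - (1 - ⅘) = 3 - 1*⅕ = 3 - ⅕ = 14/5)
J(a)*(o(-5) - 1*5) = 14*((-2 - 5) - 1*5)/5 = 14*(-7 - 5)/5 = (14/5)*(-12) = -168/5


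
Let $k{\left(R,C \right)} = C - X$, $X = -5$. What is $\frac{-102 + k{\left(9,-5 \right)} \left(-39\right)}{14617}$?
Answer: $- \frac{102}{14617} \approx -0.0069782$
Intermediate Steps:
$k{\left(R,C \right)} = 5 + C$ ($k{\left(R,C \right)} = C - -5 = C + 5 = 5 + C$)
$\frac{-102 + k{\left(9,-5 \right)} \left(-39\right)}{14617} = \frac{-102 + \left(5 - 5\right) \left(-39\right)}{14617} = \left(-102 + 0 \left(-39\right)\right) \frac{1}{14617} = \left(-102 + 0\right) \frac{1}{14617} = \left(-102\right) \frac{1}{14617} = - \frac{102}{14617}$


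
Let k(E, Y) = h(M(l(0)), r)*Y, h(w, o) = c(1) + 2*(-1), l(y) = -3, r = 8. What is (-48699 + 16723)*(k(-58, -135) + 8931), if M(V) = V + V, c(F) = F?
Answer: -289894416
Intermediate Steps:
M(V) = 2*V
h(w, o) = -1 (h(w, o) = 1 + 2*(-1) = 1 - 2 = -1)
k(E, Y) = -Y
(-48699 + 16723)*(k(-58, -135) + 8931) = (-48699 + 16723)*(-1*(-135) + 8931) = -31976*(135 + 8931) = -31976*9066 = -289894416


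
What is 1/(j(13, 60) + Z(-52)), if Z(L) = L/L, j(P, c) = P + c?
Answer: 1/74 ≈ 0.013514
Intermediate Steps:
Z(L) = 1
1/(j(13, 60) + Z(-52)) = 1/((13 + 60) + 1) = 1/(73 + 1) = 1/74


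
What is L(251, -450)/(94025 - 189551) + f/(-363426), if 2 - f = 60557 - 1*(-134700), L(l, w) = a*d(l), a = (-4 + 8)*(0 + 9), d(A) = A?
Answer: 284592811/642900594 ≈ 0.44267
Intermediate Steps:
a = 36 (a = 4*9 = 36)
L(l, w) = 36*l
f = -195255 (f = 2 - (60557 - 1*(-134700)) = 2 - (60557 + 134700) = 2 - 1*195257 = 2 - 195257 = -195255)
L(251, -450)/(94025 - 189551) + f/(-363426) = (36*251)/(94025 - 189551) - 195255/(-363426) = 9036/(-95526) - 195255*(-1/363426) = 9036*(-1/95526) + 65085/121142 = -502/5307 + 65085/121142 = 284592811/642900594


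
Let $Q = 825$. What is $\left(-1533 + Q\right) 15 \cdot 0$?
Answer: $0$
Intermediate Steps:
$\left(-1533 + Q\right) 15 \cdot 0 = \left(-1533 + 825\right) 15 \cdot 0 = \left(-708\right) 0 = 0$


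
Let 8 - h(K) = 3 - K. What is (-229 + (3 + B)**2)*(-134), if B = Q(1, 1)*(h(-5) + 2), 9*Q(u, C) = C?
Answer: 2372872/81 ≈ 29295.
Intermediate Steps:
Q(u, C) = C/9
h(K) = 5 + K (h(K) = 8 - (3 - K) = 8 + (-3 + K) = 5 + K)
B = 2/9 (B = ((1/9)*1)*((5 - 5) + 2) = (0 + 2)/9 = (1/9)*2 = 2/9 ≈ 0.22222)
(-229 + (3 + B)**2)*(-134) = (-229 + (3 + 2/9)**2)*(-134) = (-229 + (29/9)**2)*(-134) = (-229 + 841/81)*(-134) = -17708/81*(-134) = 2372872/81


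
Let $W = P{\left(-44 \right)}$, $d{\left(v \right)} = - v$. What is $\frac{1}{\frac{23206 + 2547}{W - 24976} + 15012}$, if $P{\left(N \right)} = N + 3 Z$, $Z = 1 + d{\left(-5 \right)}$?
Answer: $\frac{25002}{375304271} \approx 6.6618 \cdot 10^{-5}$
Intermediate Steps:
$Z = 6$ ($Z = 1 - -5 = 1 + 5 = 6$)
$P{\left(N \right)} = 18 + N$ ($P{\left(N \right)} = N + 3 \cdot 6 = N + 18 = 18 + N$)
$W = -26$ ($W = 18 - 44 = -26$)
$\frac{1}{\frac{23206 + 2547}{W - 24976} + 15012} = \frac{1}{\frac{23206 + 2547}{-26 - 24976} + 15012} = \frac{1}{\frac{25753}{-25002} + 15012} = \frac{1}{25753 \left(- \frac{1}{25002}\right) + 15012} = \frac{1}{- \frac{25753}{25002} + 15012} = \frac{1}{\frac{375304271}{25002}} = \frac{25002}{375304271}$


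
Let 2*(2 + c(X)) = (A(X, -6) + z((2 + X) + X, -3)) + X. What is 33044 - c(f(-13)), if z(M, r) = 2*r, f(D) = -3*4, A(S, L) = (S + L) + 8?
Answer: 33060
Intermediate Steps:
A(S, L) = 8 + L + S (A(S, L) = (L + S) + 8 = 8 + L + S)
f(D) = -12
c(X) = -4 + X (c(X) = -2 + (((8 - 6 + X) + 2*(-3)) + X)/2 = -2 + (((2 + X) - 6) + X)/2 = -2 + ((-4 + X) + X)/2 = -2 + (-4 + 2*X)/2 = -2 + (-2 + X) = -4 + X)
33044 - c(f(-13)) = 33044 - (-4 - 12) = 33044 - 1*(-16) = 33044 + 16 = 33060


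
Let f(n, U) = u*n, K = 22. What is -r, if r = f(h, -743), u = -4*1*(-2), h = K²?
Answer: -3872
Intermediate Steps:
h = 484 (h = 22² = 484)
u = 8 (u = -4*(-2) = 8)
f(n, U) = 8*n
r = 3872 (r = 8*484 = 3872)
-r = -1*3872 = -3872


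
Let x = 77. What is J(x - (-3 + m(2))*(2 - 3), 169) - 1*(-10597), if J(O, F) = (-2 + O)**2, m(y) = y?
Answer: 16073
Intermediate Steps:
J(x - (-3 + m(2))*(2 - 3), 169) - 1*(-10597) = (-2 + (77 - (-3 + 2)*(2 - 3)))**2 - 1*(-10597) = (-2 + (77 - (-1)*(-1)))**2 + 10597 = (-2 + (77 - 1*1))**2 + 10597 = (-2 + (77 - 1))**2 + 10597 = (-2 + 76)**2 + 10597 = 74**2 + 10597 = 5476 + 10597 = 16073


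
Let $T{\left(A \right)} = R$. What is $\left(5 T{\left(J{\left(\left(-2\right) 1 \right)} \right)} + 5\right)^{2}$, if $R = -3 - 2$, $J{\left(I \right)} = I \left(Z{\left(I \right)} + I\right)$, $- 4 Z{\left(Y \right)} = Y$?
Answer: $400$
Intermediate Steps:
$Z{\left(Y \right)} = - \frac{Y}{4}$
$J{\left(I \right)} = \frac{3 I^{2}}{4}$ ($J{\left(I \right)} = I \left(- \frac{I}{4} + I\right) = I \frac{3 I}{4} = \frac{3 I^{2}}{4}$)
$R = -5$
$T{\left(A \right)} = -5$
$\left(5 T{\left(J{\left(\left(-2\right) 1 \right)} \right)} + 5\right)^{2} = \left(5 \left(-5\right) + 5\right)^{2} = \left(-25 + 5\right)^{2} = \left(-20\right)^{2} = 400$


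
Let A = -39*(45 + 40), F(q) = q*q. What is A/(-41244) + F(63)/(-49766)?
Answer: 212809/342091484 ≈ 0.00062208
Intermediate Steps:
F(q) = q²
A = -3315 (A = -39*85 = -3315)
A/(-41244) + F(63)/(-49766) = -3315/(-41244) + 63²/(-49766) = -3315*(-1/41244) + 3969*(-1/49766) = 1105/13748 - 3969/49766 = 212809/342091484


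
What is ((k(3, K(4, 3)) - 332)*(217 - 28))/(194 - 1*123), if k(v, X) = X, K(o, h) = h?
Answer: -62181/71 ≈ -875.79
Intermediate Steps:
((k(3, K(4, 3)) - 332)*(217 - 28))/(194 - 1*123) = ((3 - 332)*(217 - 28))/(194 - 1*123) = (-329*189)/(194 - 123) = -62181/71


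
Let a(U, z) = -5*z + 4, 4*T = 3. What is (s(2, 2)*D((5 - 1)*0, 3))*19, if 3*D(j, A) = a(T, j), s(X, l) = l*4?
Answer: 608/3 ≈ 202.67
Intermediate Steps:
T = ¾ (T = (¼)*3 = ¾ ≈ 0.75000)
s(X, l) = 4*l
a(U, z) = 4 - 5*z
D(j, A) = 4/3 - 5*j/3 (D(j, A) = (4 - 5*j)/3 = 4/3 - 5*j/3)
(s(2, 2)*D((5 - 1)*0, 3))*19 = ((4*2)*(4/3 - 5*(5 - 1)*0/3))*19 = (8*(4/3 - 20*0/3))*19 = (8*(4/3 - 5/3*0))*19 = (8*(4/3 + 0))*19 = (8*(4/3))*19 = (32/3)*19 = 608/3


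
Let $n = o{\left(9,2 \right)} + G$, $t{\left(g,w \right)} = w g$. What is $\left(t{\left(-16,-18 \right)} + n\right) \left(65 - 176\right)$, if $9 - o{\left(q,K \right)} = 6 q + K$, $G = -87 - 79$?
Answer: $-8325$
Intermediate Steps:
$G = -166$ ($G = -87 - 79 = -166$)
$o{\left(q,K \right)} = 9 - K - 6 q$ ($o{\left(q,K \right)} = 9 - \left(6 q + K\right) = 9 - \left(K + 6 q\right) = 9 - K - 6 q$)
$t{\left(g,w \right)} = g w$
$n = -213$ ($n = \left(9 - 2 - 54\right) - 166 = -47 - 166 = -213$)
$\left(t{\left(-16,-18 \right)} + n\right) \left(65 - 176\right) = \left(\left(-16\right) \left(-18\right) - 213\right) \left(65 - 176\right) = \left(288 - 213\right) \left(-111\right) = 75 \left(-111\right) = -8325$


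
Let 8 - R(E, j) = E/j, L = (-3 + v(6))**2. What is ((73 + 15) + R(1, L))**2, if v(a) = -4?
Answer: 22118209/2401 ≈ 9212.1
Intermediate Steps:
L = 49 (L = (-3 - 4)**2 = (-7)**2 = 49)
R(E, j) = 8 - E/j
((73 + 15) + R(1, L))**2 = ((73 + 15) + (8 - 1*1/49))**2 = (88 + (8 - 1*1*1/49))**2 = (88 + (8 - 1/49))**2 = (88 + 391/49)**2 = (4703/49)**2 = 22118209/2401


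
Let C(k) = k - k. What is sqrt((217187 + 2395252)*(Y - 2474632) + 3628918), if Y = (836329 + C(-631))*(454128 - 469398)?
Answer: 10*I*sqrt(333692540620199) ≈ 1.8267e+8*I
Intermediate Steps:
C(k) = 0
Y = -12770743830 (Y = (836329 + 0)*(454128 - 469398) = 836329*(-15270) = -12770743830)
sqrt((217187 + 2395252)*(Y - 2474632) + 3628918) = sqrt((217187 + 2395252)*(-12770743830 - 2474632) + 3628918) = sqrt(2612439*(-12773218462) + 3628918) = sqrt(-33369254065648818 + 3628918) = sqrt(-33369254062019900) = 10*I*sqrt(333692540620199)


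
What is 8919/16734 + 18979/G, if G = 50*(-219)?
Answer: -18327628/15269775 ≈ -1.2003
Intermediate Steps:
G = -10950
8919/16734 + 18979/G = 8919/16734 + 18979/(-10950) = 8919*(1/16734) + 18979*(-1/10950) = 2973/5578 - 18979/10950 = -18327628/15269775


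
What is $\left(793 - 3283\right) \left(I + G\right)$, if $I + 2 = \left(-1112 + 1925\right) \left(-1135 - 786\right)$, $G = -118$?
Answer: $3889113570$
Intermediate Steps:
$I = -1561775$ ($I = -2 + \left(-1112 + 1925\right) \left(-1135 - 786\right) = -2 + 813 \left(-1921\right) = -2 - 1561773 = -1561775$)
$\left(793 - 3283\right) \left(I + G\right) = \left(793 - 3283\right) \left(-1561775 - 118\right) = \left(-2490\right) \left(-1561893\right) = 3889113570$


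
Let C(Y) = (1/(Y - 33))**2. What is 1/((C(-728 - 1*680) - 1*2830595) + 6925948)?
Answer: 2076481/8503922692794 ≈ 2.4418e-7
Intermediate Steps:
C(Y) = (-33 + Y)**(-2) (C(Y) = (1/(-33 + Y))**2 = (-33 + Y)**(-2))
1/((C(-728 - 1*680) - 1*2830595) + 6925948) = 1/(((-33 + (-728 - 1*680))**(-2) - 1*2830595) + 6925948) = 1/(((-33 + (-728 - 680))**(-2) - 2830595) + 6925948) = 1/(((-33 - 1408)**(-2) - 2830595) + 6925948) = 1/(((-1441)**(-2) - 2830595) + 6925948) = 1/((1/2076481 - 2830595) + 6925948) = 1/(-5877676736194/2076481 + 6925948) = 1/(8503922692794/2076481) = 2076481/8503922692794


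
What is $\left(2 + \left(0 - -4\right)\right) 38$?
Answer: $228$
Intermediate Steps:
$\left(2 + \left(0 - -4\right)\right) 38 = \left(2 + \left(0 + 4\right)\right) 38 = \left(2 + 4\right) 38 = 6 \cdot 38 = 228$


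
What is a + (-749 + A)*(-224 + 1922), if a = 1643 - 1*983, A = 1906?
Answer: 1965246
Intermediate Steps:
a = 660 (a = 1643 - 983 = 660)
a + (-749 + A)*(-224 + 1922) = 660 + (-749 + 1906)*(-224 + 1922) = 660 + 1157*1698 = 660 + 1964586 = 1965246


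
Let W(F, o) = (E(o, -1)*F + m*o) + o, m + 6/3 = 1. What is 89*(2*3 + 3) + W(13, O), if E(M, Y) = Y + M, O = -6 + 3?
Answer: 749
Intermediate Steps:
O = -3
m = -1 (m = -2 + 1 = -1)
E(M, Y) = M + Y
W(F, o) = F*(-1 + o) (W(F, o) = ((o - 1)*F - o) + o = ((-1 + o)*F - o) + o = (F*(-1 + o) - o) + o = (-o + F*(-1 + o)) + o = F*(-1 + o))
89*(2*3 + 3) + W(13, O) = 89*(2*3 + 3) + 13*(-1 - 3) = 89*(6 + 3) + 13*(-4) = 89*9 - 52 = 801 - 52 = 749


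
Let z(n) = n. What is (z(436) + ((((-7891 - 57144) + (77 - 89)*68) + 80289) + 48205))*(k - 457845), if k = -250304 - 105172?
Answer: -51303475359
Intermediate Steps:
k = -355476
(z(436) + ((((-7891 - 57144) + (77 - 89)*68) + 80289) + 48205))*(k - 457845) = (436 + ((((-7891 - 57144) + (77 - 89)*68) + 80289) + 48205))*(-355476 - 457845) = (436 + (((-65035 - 12*68) + 80289) + 48205))*(-813321) = (436 + (((-65035 - 816) + 80289) + 48205))*(-813321) = (436 + ((-65851 + 80289) + 48205))*(-813321) = (436 + (14438 + 48205))*(-813321) = (436 + 62643)*(-813321) = 63079*(-813321) = -51303475359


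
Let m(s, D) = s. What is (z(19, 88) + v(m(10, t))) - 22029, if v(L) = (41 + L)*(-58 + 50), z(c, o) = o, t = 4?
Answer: -22349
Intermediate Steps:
v(L) = -328 - 8*L (v(L) = (41 + L)*(-8) = -328 - 8*L)
(z(19, 88) + v(m(10, t))) - 22029 = (88 + (-328 - 8*10)) - 22029 = (88 + (-328 - 80)) - 22029 = (88 - 408) - 22029 = -320 - 22029 = -22349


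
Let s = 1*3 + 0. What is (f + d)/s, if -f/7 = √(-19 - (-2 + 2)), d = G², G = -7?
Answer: 49/3 - 7*I*√19/3 ≈ 16.333 - 10.171*I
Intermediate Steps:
s = 3 (s = 3 + 0 = 3)
d = 49 (d = (-7)² = 49)
f = -7*I*√19 (f = -7*√(-19 - (-2 + 2)) = -7*√(-19 - 1*0) = -7*√(-19 + 0) = -7*I*√19 ≈ -30.512*I)
(f + d)/s = (-7*I*√19 + 49)/3 = (49 - 7*I*√19)*(⅓) = 49/3 - 7*I*√19/3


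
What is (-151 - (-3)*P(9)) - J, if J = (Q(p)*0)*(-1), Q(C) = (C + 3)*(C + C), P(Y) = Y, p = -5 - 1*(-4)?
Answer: -124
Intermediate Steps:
p = -1 (p = -5 + 4 = -1)
Q(C) = 2*C*(3 + C) (Q(C) = (3 + C)*(2*C) = 2*C*(3 + C))
J = 0 (J = ((2*(-1)*(3 - 1))*0)*(-1) = ((2*(-1)*2)*0)*(-1) = -4*0*(-1) = 0*(-1) = 0)
(-151 - (-3)*P(9)) - J = (-151 - (-3)*9) - 1*0 = (-151 - 1*(-27)) + 0 = (-151 + 27) + 0 = -124 + 0 = -124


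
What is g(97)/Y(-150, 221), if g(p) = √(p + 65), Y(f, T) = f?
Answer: -3*√2/50 ≈ -0.084853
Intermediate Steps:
g(p) = √(65 + p)
g(97)/Y(-150, 221) = √(65 + 97)/(-150) = √162*(-1/150) = (9*√2)*(-1/150) = -3*√2/50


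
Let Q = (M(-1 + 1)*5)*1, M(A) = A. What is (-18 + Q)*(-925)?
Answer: 16650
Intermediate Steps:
Q = 0 (Q = ((-1 + 1)*5)*1 = (0*5)*1 = 0*1 = 0)
(-18 + Q)*(-925) = (-18 + 0)*(-925) = -18*(-925) = 16650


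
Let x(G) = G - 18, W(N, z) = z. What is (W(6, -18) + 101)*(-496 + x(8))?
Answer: -41998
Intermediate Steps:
x(G) = -18 + G
(W(6, -18) + 101)*(-496 + x(8)) = (-18 + 101)*(-496 + (-18 + 8)) = 83*(-496 - 10) = 83*(-506) = -41998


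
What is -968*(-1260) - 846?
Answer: 1218834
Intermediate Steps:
-968*(-1260) - 846 = 1219680 - 846 = 1218834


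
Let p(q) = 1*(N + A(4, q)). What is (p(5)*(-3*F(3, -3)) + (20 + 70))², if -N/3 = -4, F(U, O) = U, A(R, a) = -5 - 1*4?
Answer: 3969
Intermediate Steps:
A(R, a) = -9 (A(R, a) = -5 - 4 = -9)
N = 12 (N = -3*(-4) = 12)
p(q) = 3 (p(q) = 1*(12 - 9) = 1*3 = 3)
(p(5)*(-3*F(3, -3)) + (20 + 70))² = (3*(-3*3) + (20 + 70))² = (3*(-9) + 90)² = (-27 + 90)² = 63² = 3969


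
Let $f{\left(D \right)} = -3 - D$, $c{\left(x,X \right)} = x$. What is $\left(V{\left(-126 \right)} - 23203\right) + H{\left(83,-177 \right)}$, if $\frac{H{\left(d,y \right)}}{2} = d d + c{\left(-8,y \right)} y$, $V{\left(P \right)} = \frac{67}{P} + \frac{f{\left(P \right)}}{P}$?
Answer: $- \frac{415454}{63} \approx -6594.5$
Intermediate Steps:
$V{\left(P \right)} = \frac{67}{P} + \frac{-3 - P}{P}$
$H{\left(d,y \right)} = - 16 y + 2 d^{2}$ ($H{\left(d,y \right)} = 2 \left(d d - 8 y\right) = 2 \left(d^{2} - 8 y\right) = - 16 y + 2 d^{2}$)
$\left(V{\left(-126 \right)} - 23203\right) + H{\left(83,-177 \right)} = \left(\frac{64 - -126}{-126} - 23203\right) - \left(-2832 - 2 \cdot 83^{2}\right) = \left(- \frac{64 + 126}{126} - 23203\right) + \left(2832 + 2 \cdot 6889\right) = \left(\left(- \frac{1}{126}\right) 190 - 23203\right) + \left(2832 + 13778\right) = \left(- \frac{95}{63} - 23203\right) + 16610 = - \frac{1461884}{63} + 16610 = - \frac{415454}{63}$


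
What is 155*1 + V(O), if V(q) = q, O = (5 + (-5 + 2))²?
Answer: 159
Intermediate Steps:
O = 4 (O = (5 - 3)² = 2² = 4)
155*1 + V(O) = 155*1 + 4 = 155 + 4 = 159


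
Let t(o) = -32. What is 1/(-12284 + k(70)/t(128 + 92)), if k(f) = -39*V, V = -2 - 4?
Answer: -16/196661 ≈ -8.1358e-5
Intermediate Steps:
V = -6
k(f) = 234 (k(f) = -39*(-6) = 234)
1/(-12284 + k(70)/t(128 + 92)) = 1/(-12284 + 234/(-32)) = 1/(-12284 + 234*(-1/32)) = 1/(-12284 - 117/16) = 1/(-196661/16) = -16/196661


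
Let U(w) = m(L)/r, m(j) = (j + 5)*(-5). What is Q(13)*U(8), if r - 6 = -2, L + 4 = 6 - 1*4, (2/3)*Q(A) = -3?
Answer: 135/8 ≈ 16.875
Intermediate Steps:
Q(A) = -9/2 (Q(A) = (3/2)*(-3) = -9/2)
L = -2 (L = -4 + (6 - 1*4) = -4 + (6 - 4) = -4 + 2 = -2)
r = 4 (r = 6 - 2 = 4)
m(j) = -25 - 5*j (m(j) = (5 + j)*(-5) = -25 - 5*j)
U(w) = -15/4 (U(w) = (-25 - 5*(-2))/4 = (-25 + 10)*(¼) = -15*¼ = -15/4)
Q(13)*U(8) = -9/2*(-15/4) = 135/8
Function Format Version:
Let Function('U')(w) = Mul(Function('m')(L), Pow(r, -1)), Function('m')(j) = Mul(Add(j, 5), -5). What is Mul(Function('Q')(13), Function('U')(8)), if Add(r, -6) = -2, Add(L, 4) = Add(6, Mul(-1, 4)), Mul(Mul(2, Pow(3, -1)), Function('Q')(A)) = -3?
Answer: Rational(135, 8) ≈ 16.875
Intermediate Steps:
Function('Q')(A) = Rational(-9, 2) (Function('Q')(A) = Mul(Rational(3, 2), -3) = Rational(-9, 2))
L = -2 (L = Add(-4, Add(6, Mul(-1, 4))) = Add(-4, Add(6, -4)) = Add(-4, 2) = -2)
r = 4 (r = Add(6, -2) = 4)
Function('m')(j) = Add(-25, Mul(-5, j)) (Function('m')(j) = Mul(Add(5, j), -5) = Add(-25, Mul(-5, j)))
Function('U')(w) = Rational(-15, 4) (Function('U')(w) = Mul(Add(-25, Mul(-5, -2)), Pow(4, -1)) = Mul(Add(-25, 10), Rational(1, 4)) = Mul(-15, Rational(1, 4)) = Rational(-15, 4))
Mul(Function('Q')(13), Function('U')(8)) = Mul(Rational(-9, 2), Rational(-15, 4)) = Rational(135, 8)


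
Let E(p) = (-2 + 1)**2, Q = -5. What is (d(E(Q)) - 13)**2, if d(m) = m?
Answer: 144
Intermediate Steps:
E(p) = 1 (E(p) = (-1)**2 = 1)
(d(E(Q)) - 13)**2 = (1 - 13)**2 = (-12)**2 = 144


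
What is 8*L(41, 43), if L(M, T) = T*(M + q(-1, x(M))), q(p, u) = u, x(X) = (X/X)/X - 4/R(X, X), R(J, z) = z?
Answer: 577232/41 ≈ 14079.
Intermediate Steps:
x(X) = -3/X (x(X) = (X/X)/X - 4/X = 1/X - 4/X = -3/X)
L(M, T) = T*(M - 3/M)
8*L(41, 43) = 8*(43*(-3 + 41**2)/41) = 8*(43*(1/41)*(-3 + 1681)) = 8*(43*(1/41)*1678) = 8*(72154/41) = 577232/41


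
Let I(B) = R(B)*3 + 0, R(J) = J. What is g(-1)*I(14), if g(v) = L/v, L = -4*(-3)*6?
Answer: -3024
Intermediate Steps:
I(B) = 3*B (I(B) = B*3 + 0 = 3*B + 0 = 3*B)
L = 72 (L = 12*6 = 72)
g(v) = 72/v
g(-1)*I(14) = (72/(-1))*(3*14) = (72*(-1))*42 = -72*42 = -3024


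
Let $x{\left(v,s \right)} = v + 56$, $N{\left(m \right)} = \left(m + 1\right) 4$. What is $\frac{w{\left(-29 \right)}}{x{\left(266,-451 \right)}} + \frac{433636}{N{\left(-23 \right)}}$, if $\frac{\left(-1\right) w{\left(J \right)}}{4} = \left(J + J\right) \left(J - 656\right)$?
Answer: $- \frac{19201969}{3542} \approx -5421.2$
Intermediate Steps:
$N{\left(m \right)} = 4 + 4 m$ ($N{\left(m \right)} = \left(1 + m\right) 4 = 4 + 4 m$)
$w{\left(J \right)} = - 8 J \left(-656 + J\right)$ ($w{\left(J \right)} = - 4 \left(J + J\right) \left(J - 656\right) = - 4 \cdot 2 J \left(-656 + J\right) = - 8 J \left(-656 + J\right)$)
$x{\left(v,s \right)} = 56 + v$
$\frac{w{\left(-29 \right)}}{x{\left(266,-451 \right)}} + \frac{433636}{N{\left(-23 \right)}} = \frac{8 \left(-29\right) \left(656 - -29\right)}{56 + 266} + \frac{433636}{4 + 4 \left(-23\right)} = \frac{8 \left(-29\right) \left(656 + 29\right)}{322} + \frac{433636}{4 - 92} = 8 \left(-29\right) 685 \cdot \frac{1}{322} + \frac{433636}{-88} = \left(-158920\right) \frac{1}{322} + 433636 \left(- \frac{1}{88}\right) = - \frac{79460}{161} - \frac{108409}{22} = - \frac{19201969}{3542}$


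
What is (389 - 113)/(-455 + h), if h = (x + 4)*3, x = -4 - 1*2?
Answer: -276/461 ≈ -0.59870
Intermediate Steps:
x = -6 (x = -4 - 2 = -6)
h = -6 (h = (-6 + 4)*3 = -2*3 = -6)
(389 - 113)/(-455 + h) = (389 - 113)/(-455 - 6) = 276/(-461) = 276*(-1/461) = -276/461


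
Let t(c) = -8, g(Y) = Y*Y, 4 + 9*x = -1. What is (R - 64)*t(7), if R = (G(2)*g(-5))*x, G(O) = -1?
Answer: 3608/9 ≈ 400.89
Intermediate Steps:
x = -5/9 (x = -4/9 + (1/9)*(-1) = -4/9 - 1/9 = -5/9 ≈ -0.55556)
g(Y) = Y**2
R = 125/9 (R = -1*(-5)**2*(-5/9) = -1*25*(-5/9) = -25*(-5/9) = 125/9 ≈ 13.889)
(R - 64)*t(7) = (125/9 - 64)*(-8) = -451/9*(-8) = 3608/9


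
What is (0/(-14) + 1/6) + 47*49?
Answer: 13819/6 ≈ 2303.2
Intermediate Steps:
(0/(-14) + 1/6) + 47*49 = (0*(-1/14) + 1*(1/6)) + 2303 = (0 + 1/6) + 2303 = 1/6 + 2303 = 13819/6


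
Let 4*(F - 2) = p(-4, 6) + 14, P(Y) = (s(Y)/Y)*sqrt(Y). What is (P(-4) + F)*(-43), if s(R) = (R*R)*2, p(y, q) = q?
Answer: -301 + 688*I ≈ -301.0 + 688.0*I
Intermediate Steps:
s(R) = 2*R**2 (s(R) = R**2*2 = 2*R**2)
P(Y) = 2*Y**(3/2) (P(Y) = ((2*Y**2)/Y)*sqrt(Y) = (2*Y)*sqrt(Y) = 2*Y**(3/2))
F = 7 (F = 2 + (6 + 14)/4 = 2 + (1/4)*20 = 2 + 5 = 7)
(P(-4) + F)*(-43) = (2*(-4)**(3/2) + 7)*(-43) = (2*(-8*I) + 7)*(-43) = (-16*I + 7)*(-43) = (7 - 16*I)*(-43) = -301 + 688*I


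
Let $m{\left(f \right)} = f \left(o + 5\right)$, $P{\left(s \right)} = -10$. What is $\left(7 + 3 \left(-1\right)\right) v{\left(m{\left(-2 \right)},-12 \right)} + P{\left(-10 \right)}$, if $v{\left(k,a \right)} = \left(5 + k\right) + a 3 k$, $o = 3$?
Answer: $2250$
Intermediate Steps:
$m{\left(f \right)} = 8 f$ ($m{\left(f \right)} = f \left(3 + 5\right) = f 8 = 8 f$)
$v{\left(k,a \right)} = 5 + k + 3 a k$ ($v{\left(k,a \right)} = \left(5 + k\right) + 3 a k = 5 + k + 3 a k$)
$\left(7 + 3 \left(-1\right)\right) v{\left(m{\left(-2 \right)},-12 \right)} + P{\left(-10 \right)} = \left(7 + 3 \left(-1\right)\right) \left(5 + 8 \left(-2\right) + 3 \left(-12\right) 8 \left(-2\right)\right) - 10 = \left(7 - 3\right) \left(5 - 16 + 3 \left(-12\right) \left(-16\right)\right) - 10 = 4 \left(5 - 16 + 576\right) - 10 = 4 \cdot 565 - 10 = 2260 - 10 = 2250$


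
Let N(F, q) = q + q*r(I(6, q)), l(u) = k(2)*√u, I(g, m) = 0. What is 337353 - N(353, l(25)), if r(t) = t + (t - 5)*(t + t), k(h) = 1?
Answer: 337348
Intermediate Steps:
r(t) = t + 2*t*(-5 + t) (r(t) = t + (-5 + t)*(2*t) = t + 2*t*(-5 + t))
l(u) = √u (l(u) = 1*√u = √u)
N(F, q) = q (N(F, q) = q + q*(0*(-9 + 2*0)) = q + q*(0*(-9 + 0)) = q + q*(0*(-9)) = q + q*0 = q + 0 = q)
337353 - N(353, l(25)) = 337353 - √25 = 337353 - 1*5 = 337353 - 5 = 337348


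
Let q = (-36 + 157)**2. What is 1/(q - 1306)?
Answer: 1/13335 ≈ 7.4991e-5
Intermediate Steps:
q = 14641 (q = 121**2 = 14641)
1/(q - 1306) = 1/(14641 - 1306) = 1/13335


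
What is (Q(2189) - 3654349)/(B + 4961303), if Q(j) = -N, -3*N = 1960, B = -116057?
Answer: -10961087/14535738 ≈ -0.75408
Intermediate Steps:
N = -1960/3 (N = -⅓*1960 = -1960/3 ≈ -653.33)
Q(j) = 1960/3 (Q(j) = -1*(-1960/3) = 1960/3)
(Q(2189) - 3654349)/(B + 4961303) = (1960/3 - 3654349)/(-116057 + 4961303) = -10961087/3/4845246 = -10961087/3*1/4845246 = -10961087/14535738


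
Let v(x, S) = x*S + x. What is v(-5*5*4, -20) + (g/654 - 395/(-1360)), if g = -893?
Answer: 168897985/88944 ≈ 1898.9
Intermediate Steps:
v(x, S) = x + S*x (v(x, S) = S*x + x = x + S*x)
v(-5*5*4, -20) + (g/654 - 395/(-1360)) = (-5*5*4)*(1 - 20) + (-893/654 - 395/(-1360)) = -25*4*(-19) + (-893*1/654 - 395*(-1/1360)) = -100*(-19) + (-893/654 + 79/272) = 1900 - 95615/88944 = 168897985/88944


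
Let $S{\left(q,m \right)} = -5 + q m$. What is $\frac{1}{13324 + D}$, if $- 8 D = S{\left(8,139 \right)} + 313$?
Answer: $\frac{2}{26293} \approx 7.6066 \cdot 10^{-5}$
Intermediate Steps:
$S{\left(q,m \right)} = -5 + m q$
$D = - \frac{355}{2}$ ($D = - \frac{\left(-5 + 139 \cdot 8\right) + 313}{8} = - \frac{\left(-5 + 1112\right) + 313}{8} = - \frac{1107 + 313}{8} = \left(- \frac{1}{8}\right) 1420 = - \frac{355}{2} \approx -177.5$)
$\frac{1}{13324 + D} = \frac{1}{13324 - \frac{355}{2}} = \frac{1}{\frac{26293}{2}} = \frac{2}{26293}$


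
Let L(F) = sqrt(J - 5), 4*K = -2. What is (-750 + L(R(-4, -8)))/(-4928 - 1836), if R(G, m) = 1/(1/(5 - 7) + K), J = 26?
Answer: 375/3382 - sqrt(21)/6764 ≈ 0.11020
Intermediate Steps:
K = -1/2 (K = (1/4)*(-2) = -1/2 ≈ -0.50000)
R(G, m) = -1 (R(G, m) = 1/(1/(5 - 7) - 1/2) = 1/(1/(-2) - 1/2) = 1/(-1/2 - 1/2) = 1/(-1) = -1)
L(F) = sqrt(21) (L(F) = sqrt(26 - 5) = sqrt(21))
(-750 + L(R(-4, -8)))/(-4928 - 1836) = (-750 + sqrt(21))/(-4928 - 1836) = (-750 + sqrt(21))/(-6764) = (-750 + sqrt(21))*(-1/6764) = 375/3382 - sqrt(21)/6764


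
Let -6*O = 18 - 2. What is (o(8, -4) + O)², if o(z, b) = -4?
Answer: 400/9 ≈ 44.444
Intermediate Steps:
O = -8/3 (O = -(18 - 2)/6 = -⅙*16 = -8/3 ≈ -2.6667)
(o(8, -4) + O)² = (-4 - 8/3)² = (-20/3)² = 400/9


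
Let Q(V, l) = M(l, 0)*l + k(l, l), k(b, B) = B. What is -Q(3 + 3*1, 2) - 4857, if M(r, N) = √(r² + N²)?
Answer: -4863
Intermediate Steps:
M(r, N) = √(N² + r²)
Q(V, l) = l + l*√(l²) (Q(V, l) = √(0² + l²)*l + l = √(0 + l²)*l + l = √(l²)*l + l = l*√(l²) + l = l + l*√(l²))
-Q(3 + 3*1, 2) - 4857 = -2*(1 + √(2²)) - 4857 = -2*(1 + √4) - 4857 = -2*(1 + 2) - 4857 = -2*3 - 4857 = -1*6 - 4857 = -6 - 4857 = -4863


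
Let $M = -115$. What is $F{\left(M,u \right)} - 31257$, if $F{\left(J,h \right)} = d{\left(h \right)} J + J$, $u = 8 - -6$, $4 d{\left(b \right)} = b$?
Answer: $- \frac{63549}{2} \approx -31775.0$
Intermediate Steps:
$d{\left(b \right)} = \frac{b}{4}$
$u = 14$ ($u = 8 + 6 = 14$)
$F{\left(J,h \right)} = J + \frac{J h}{4}$ ($F{\left(J,h \right)} = \frac{h}{4} J + J = \frac{J h}{4} + J = J + \frac{J h}{4}$)
$F{\left(M,u \right)} - 31257 = \frac{1}{4} \left(-115\right) \left(4 + 14\right) - 31257 = \frac{1}{4} \left(-115\right) 18 - 31257 = - \frac{1035}{2} - 31257 = - \frac{63549}{2}$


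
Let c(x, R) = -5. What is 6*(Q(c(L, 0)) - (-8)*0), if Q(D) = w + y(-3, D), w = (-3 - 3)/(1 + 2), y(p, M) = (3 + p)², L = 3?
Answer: -12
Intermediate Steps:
w = -2 (w = -6/3 = -6*⅓ = -2)
Q(D) = -2 (Q(D) = -2 + (3 - 3)² = -2 + 0² = -2 + 0 = -2)
6*(Q(c(L, 0)) - (-8)*0) = 6*(-2 - (-8)*0) = 6*(-2 - 1*0) = 6*(-2 + 0) = 6*(-2) = -12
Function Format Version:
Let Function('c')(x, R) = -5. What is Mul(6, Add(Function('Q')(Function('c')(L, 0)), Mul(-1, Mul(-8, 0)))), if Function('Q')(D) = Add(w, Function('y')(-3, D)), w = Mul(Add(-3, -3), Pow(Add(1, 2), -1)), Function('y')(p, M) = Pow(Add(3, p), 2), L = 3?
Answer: -12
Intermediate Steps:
w = -2 (w = Mul(-6, Pow(3, -1)) = Mul(-6, Rational(1, 3)) = -2)
Function('Q')(D) = -2 (Function('Q')(D) = Add(-2, Pow(Add(3, -3), 2)) = Add(-2, Pow(0, 2)) = Add(-2, 0) = -2)
Mul(6, Add(Function('Q')(Function('c')(L, 0)), Mul(-1, Mul(-8, 0)))) = Mul(6, Add(-2, Mul(-1, Mul(-8, 0)))) = Mul(6, Add(-2, Mul(-1, 0))) = Mul(6, Add(-2, 0)) = Mul(6, -2) = -12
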